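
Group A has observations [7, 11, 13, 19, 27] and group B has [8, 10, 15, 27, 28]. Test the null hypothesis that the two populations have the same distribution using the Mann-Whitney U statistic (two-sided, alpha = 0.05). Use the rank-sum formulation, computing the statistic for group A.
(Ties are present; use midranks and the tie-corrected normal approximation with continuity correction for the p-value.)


Step 1: Combine and sort all 10 observations; assign midranks.
sorted (value, group): (7,X), (8,Y), (10,Y), (11,X), (13,X), (15,Y), (19,X), (27,X), (27,Y), (28,Y)
ranks: 7->1, 8->2, 10->3, 11->4, 13->5, 15->6, 19->7, 27->8.5, 27->8.5, 28->10
Step 2: Rank sum for X: R1 = 1 + 4 + 5 + 7 + 8.5 = 25.5.
Step 3: U_X = R1 - n1(n1+1)/2 = 25.5 - 5*6/2 = 25.5 - 15 = 10.5.
       U_Y = n1*n2 - U_X = 25 - 10.5 = 14.5.
Step 4: Ties are present, so use the tie-corrected normal approximation (with continuity correction) for the p-value.
Step 5: p-value = 0.753298; compare to alpha = 0.05. fail to reject H0.

U_X = 10.5, p = 0.753298, fail to reject H0 at alpha = 0.05.


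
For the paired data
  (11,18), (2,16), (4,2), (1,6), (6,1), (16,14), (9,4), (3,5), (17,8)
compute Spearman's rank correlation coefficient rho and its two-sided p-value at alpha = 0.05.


Step 1: Rank x and y separately (midranks; no ties here).
rank(x): 11->7, 2->2, 4->4, 1->1, 6->5, 16->8, 9->6, 3->3, 17->9
rank(y): 18->9, 16->8, 2->2, 6->5, 1->1, 14->7, 4->3, 5->4, 8->6
Step 2: d_i = R_x(i) - R_y(i); compute d_i^2.
  (7-9)^2=4, (2-8)^2=36, (4-2)^2=4, (1-5)^2=16, (5-1)^2=16, (8-7)^2=1, (6-3)^2=9, (3-4)^2=1, (9-6)^2=9
sum(d^2) = 96.
Step 3: rho = 1 - 6*96 / (9*(9^2 - 1)) = 1 - 576/720 = 0.200000.
Step 4: Under H0, t = rho * sqrt((n-2)/(1-rho^2)) = 0.5401 ~ t(7).
Step 5: Two-sided p-value from the t-distribution with 7 df = 0.605901.
Step 6: alpha = 0.05. fail to reject H0.

rho = 0.2000, p = 0.605901, fail to reject H0 at alpha = 0.05.


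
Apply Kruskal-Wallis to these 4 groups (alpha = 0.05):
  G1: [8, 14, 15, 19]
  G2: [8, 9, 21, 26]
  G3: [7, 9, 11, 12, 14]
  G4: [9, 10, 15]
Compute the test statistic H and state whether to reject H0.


Step 1: Combine all N = 16 observations and assign midranks.
sorted (value, group, rank): (7,G3,1), (8,G1,2.5), (8,G2,2.5), (9,G2,5), (9,G3,5), (9,G4,5), (10,G4,7), (11,G3,8), (12,G3,9), (14,G1,10.5), (14,G3,10.5), (15,G1,12.5), (15,G4,12.5), (19,G1,14), (21,G2,15), (26,G2,16)
Step 2: Sum ranks within each group.
R_1 = 39.5 (n_1 = 4)
R_2 = 38.5 (n_2 = 4)
R_3 = 33.5 (n_3 = 5)
R_4 = 24.5 (n_4 = 3)
Step 3: H = 12/(N(N+1)) * sum(R_i^2/n_i) - 3(N+1)
     = 12/(16*17) * (39.5^2/4 + 38.5^2/4 + 33.5^2/5 + 24.5^2/3) - 3*17
     = 0.044118 * 1185.16 - 51
     = 1.286397.
Step 4: Ties present; correction factor C = 1 - 42/(16^3 - 16) = 0.989706. Corrected H = 1.286397 / 0.989706 = 1.299777.
Step 5: Under H0, H ~ chi^2(3); p-value = 0.729186.
Step 6: alpha = 0.05. fail to reject H0.

H = 1.2998, df = 3, p = 0.729186, fail to reject H0.


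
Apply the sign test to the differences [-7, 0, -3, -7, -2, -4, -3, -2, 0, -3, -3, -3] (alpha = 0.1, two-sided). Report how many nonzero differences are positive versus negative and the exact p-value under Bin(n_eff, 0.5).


Step 1: Discard zero differences. Original n = 12; n_eff = number of nonzero differences = 10.
Nonzero differences (with sign): -7, -3, -7, -2, -4, -3, -2, -3, -3, -3
Step 2: Count signs: positive = 0, negative = 10.
Step 3: Under H0: P(positive) = 0.5, so the number of positives S ~ Bin(10, 0.5).
Step 4: Two-sided exact p-value = sum of Bin(10,0.5) probabilities at or below the observed probability = 0.001953.
Step 5: alpha = 0.1. reject H0.

n_eff = 10, pos = 0, neg = 10, p = 0.001953, reject H0.


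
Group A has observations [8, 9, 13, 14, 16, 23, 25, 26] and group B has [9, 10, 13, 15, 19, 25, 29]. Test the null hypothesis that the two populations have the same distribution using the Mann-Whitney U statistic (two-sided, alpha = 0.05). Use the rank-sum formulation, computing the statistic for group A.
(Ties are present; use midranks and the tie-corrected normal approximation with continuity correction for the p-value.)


Step 1: Combine and sort all 15 observations; assign midranks.
sorted (value, group): (8,X), (9,X), (9,Y), (10,Y), (13,X), (13,Y), (14,X), (15,Y), (16,X), (19,Y), (23,X), (25,X), (25,Y), (26,X), (29,Y)
ranks: 8->1, 9->2.5, 9->2.5, 10->4, 13->5.5, 13->5.5, 14->7, 15->8, 16->9, 19->10, 23->11, 25->12.5, 25->12.5, 26->14, 29->15
Step 2: Rank sum for X: R1 = 1 + 2.5 + 5.5 + 7 + 9 + 11 + 12.5 + 14 = 62.5.
Step 3: U_X = R1 - n1(n1+1)/2 = 62.5 - 8*9/2 = 62.5 - 36 = 26.5.
       U_Y = n1*n2 - U_X = 56 - 26.5 = 29.5.
Step 4: Ties are present, so use the tie-corrected normal approximation (with continuity correction) for the p-value.
Step 5: p-value = 0.907622; compare to alpha = 0.05. fail to reject H0.

U_X = 26.5, p = 0.907622, fail to reject H0 at alpha = 0.05.


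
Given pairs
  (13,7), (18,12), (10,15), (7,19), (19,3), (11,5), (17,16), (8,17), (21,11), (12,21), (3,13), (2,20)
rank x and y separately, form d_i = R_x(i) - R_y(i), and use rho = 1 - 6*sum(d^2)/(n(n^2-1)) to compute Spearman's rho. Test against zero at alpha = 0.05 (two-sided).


Step 1: Rank x and y separately (midranks; no ties here).
rank(x): 13->8, 18->10, 10->5, 7->3, 19->11, 11->6, 17->9, 8->4, 21->12, 12->7, 3->2, 2->1
rank(y): 7->3, 12->5, 15->7, 19->10, 3->1, 5->2, 16->8, 17->9, 11->4, 21->12, 13->6, 20->11
Step 2: d_i = R_x(i) - R_y(i); compute d_i^2.
  (8-3)^2=25, (10-5)^2=25, (5-7)^2=4, (3-10)^2=49, (11-1)^2=100, (6-2)^2=16, (9-8)^2=1, (4-9)^2=25, (12-4)^2=64, (7-12)^2=25, (2-6)^2=16, (1-11)^2=100
sum(d^2) = 450.
Step 3: rho = 1 - 6*450 / (12*(12^2 - 1)) = 1 - 2700/1716 = -0.573427.
Step 4: Under H0, t = rho * sqrt((n-2)/(1-rho^2)) = -2.2134 ~ t(10).
Step 5: Two-sided p-value from the t-distribution with 10 df = 0.051266.
Step 6: alpha = 0.05. fail to reject H0.

rho = -0.5734, p = 0.051266, fail to reject H0 at alpha = 0.05.


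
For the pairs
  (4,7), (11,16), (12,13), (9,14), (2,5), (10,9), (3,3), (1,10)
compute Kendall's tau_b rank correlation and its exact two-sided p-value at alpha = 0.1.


Step 1: Enumerate the 28 unordered pairs (i,j) with i<j and classify each by sign(x_j-x_i) * sign(y_j-y_i).
  (1,2):dx=+7,dy=+9->C; (1,3):dx=+8,dy=+6->C; (1,4):dx=+5,dy=+7->C; (1,5):dx=-2,dy=-2->C
  (1,6):dx=+6,dy=+2->C; (1,7):dx=-1,dy=-4->C; (1,8):dx=-3,dy=+3->D; (2,3):dx=+1,dy=-3->D
  (2,4):dx=-2,dy=-2->C; (2,5):dx=-9,dy=-11->C; (2,6):dx=-1,dy=-7->C; (2,7):dx=-8,dy=-13->C
  (2,8):dx=-10,dy=-6->C; (3,4):dx=-3,dy=+1->D; (3,5):dx=-10,dy=-8->C; (3,6):dx=-2,dy=-4->C
  (3,7):dx=-9,dy=-10->C; (3,8):dx=-11,dy=-3->C; (4,5):dx=-7,dy=-9->C; (4,6):dx=+1,dy=-5->D
  (4,7):dx=-6,dy=-11->C; (4,8):dx=-8,dy=-4->C; (5,6):dx=+8,dy=+4->C; (5,7):dx=+1,dy=-2->D
  (5,8):dx=-1,dy=+5->D; (6,7):dx=-7,dy=-6->C; (6,8):dx=-9,dy=+1->D; (7,8):dx=-2,dy=+7->D
Step 2: C = 20, D = 8, total pairs = 28.
Step 3: tau = (C - D)/(n(n-1)/2) = (20 - 8)/28 = 0.428571.
Step 4: Exact two-sided p-value (enumerate n! = 40320 permutations of y under H0): p = 0.178869.
Step 5: alpha = 0.1. fail to reject H0.

tau_b = 0.4286 (C=20, D=8), p = 0.178869, fail to reject H0.


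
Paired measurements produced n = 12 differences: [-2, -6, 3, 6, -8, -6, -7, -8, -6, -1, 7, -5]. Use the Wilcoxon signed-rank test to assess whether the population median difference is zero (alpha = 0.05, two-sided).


Step 1: Drop any zero differences (none here) and take |d_i|.
|d| = [2, 6, 3, 6, 8, 6, 7, 8, 6, 1, 7, 5]
Step 2: Midrank |d_i| (ties get averaged ranks).
ranks: |2|->2, |6|->6.5, |3|->3, |6|->6.5, |8|->11.5, |6|->6.5, |7|->9.5, |8|->11.5, |6|->6.5, |1|->1, |7|->9.5, |5|->4
Step 3: Attach original signs; sum ranks with positive sign and with negative sign.
W+ = 3 + 6.5 + 9.5 = 19
W- = 2 + 6.5 + 11.5 + 6.5 + 9.5 + 11.5 + 6.5 + 1 + 4 = 59
(Check: W+ + W- = 78 should equal n(n+1)/2 = 78.)
Step 4: Test statistic W = min(W+, W-) = 19.
Step 5: Ties in |d|, so use the tie-corrected normal approximation.
        E[W] = n(n+1)/4 = 12*13/4 = 39.
        Tie groups: |d|=6 (t=4), |d|=7 (t=2), |d|=8 (t=2); sum(t^3 - t) = 72.
        Var[W] = n(n+1)(2n+1)/24 - sum(t^3-t)/48 = 3900/24 - 72/48 = 161.
        z = (W - E[W]) / sqrt(Var[W]) = (19 - 39) / 12.6886 = -1.5762.
        Two-sided p = 2*Phi(z) = 0.114975.
Step 6: alpha = 0.05. fail to reject H0.

W+ = 19, W- = 59, W = min = 19, p = 0.114975, fail to reject H0.


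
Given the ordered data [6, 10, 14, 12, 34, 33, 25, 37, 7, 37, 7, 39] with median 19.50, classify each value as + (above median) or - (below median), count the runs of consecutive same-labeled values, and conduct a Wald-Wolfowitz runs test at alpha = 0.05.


Step 1: Compute median = 19.50; label A = above, B = below.
Labels in order: BBBBAAAABABA  (n_A = 6, n_B = 6)
Step 2: Count runs R = 6.
Step 3: Under H0 (random ordering), E[R] = 2*n_A*n_B/(n_A+n_B) + 1 = 2*6*6/12 + 1 = 7.0000.
        Var[R] = 2*n_A*n_B*(2*n_A*n_B - n_A - n_B) / ((n_A+n_B)^2 * (n_A+n_B-1)) = 4320/1584 = 2.7273.
        SD[R] = 1.6514.
Step 4: Continuity-corrected z = (R + 0.5 - E[R]) / SD[R] = (6 + 0.5 - 7.0000) / 1.6514 = -0.3028.
Step 5: Two-sided p-value via normal approximation = 2*(1 - Phi(|z|)) = 0.762069.
Step 6: alpha = 0.05. fail to reject H0.

R = 6, z = -0.3028, p = 0.762069, fail to reject H0.


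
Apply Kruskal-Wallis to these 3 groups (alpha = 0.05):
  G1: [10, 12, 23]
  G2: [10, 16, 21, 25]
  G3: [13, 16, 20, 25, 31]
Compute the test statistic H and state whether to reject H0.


Step 1: Combine all N = 12 observations and assign midranks.
sorted (value, group, rank): (10,G1,1.5), (10,G2,1.5), (12,G1,3), (13,G3,4), (16,G2,5.5), (16,G3,5.5), (20,G3,7), (21,G2,8), (23,G1,9), (25,G2,10.5), (25,G3,10.5), (31,G3,12)
Step 2: Sum ranks within each group.
R_1 = 13.5 (n_1 = 3)
R_2 = 25.5 (n_2 = 4)
R_3 = 39 (n_3 = 5)
Step 3: H = 12/(N(N+1)) * sum(R_i^2/n_i) - 3(N+1)
     = 12/(12*13) * (13.5^2/3 + 25.5^2/4 + 39^2/5) - 3*13
     = 0.076923 * 527.513 - 39
     = 1.577885.
Step 4: Ties present; correction factor C = 1 - 18/(12^3 - 12) = 0.989510. Corrected H = 1.577885 / 0.989510 = 1.594611.
Step 5: Under H0, H ~ chi^2(2); p-value = 0.450541.
Step 6: alpha = 0.05. fail to reject H0.

H = 1.5946, df = 2, p = 0.450541, fail to reject H0.


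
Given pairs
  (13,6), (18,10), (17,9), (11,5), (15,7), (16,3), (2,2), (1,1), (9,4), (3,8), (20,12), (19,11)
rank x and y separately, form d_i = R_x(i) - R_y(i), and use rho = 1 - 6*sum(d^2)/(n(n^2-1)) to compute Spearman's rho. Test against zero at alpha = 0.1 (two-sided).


Step 1: Rank x and y separately (midranks; no ties here).
rank(x): 13->6, 18->10, 17->9, 11->5, 15->7, 16->8, 2->2, 1->1, 9->4, 3->3, 20->12, 19->11
rank(y): 6->6, 10->10, 9->9, 5->5, 7->7, 3->3, 2->2, 1->1, 4->4, 8->8, 12->12, 11->11
Step 2: d_i = R_x(i) - R_y(i); compute d_i^2.
  (6-6)^2=0, (10-10)^2=0, (9-9)^2=0, (5-5)^2=0, (7-7)^2=0, (8-3)^2=25, (2-2)^2=0, (1-1)^2=0, (4-4)^2=0, (3-8)^2=25, (12-12)^2=0, (11-11)^2=0
sum(d^2) = 50.
Step 3: rho = 1 - 6*50 / (12*(12^2 - 1)) = 1 - 300/1716 = 0.825175.
Step 4: Under H0, t = rho * sqrt((n-2)/(1-rho^2)) = 4.6195 ~ t(10).
Step 5: Two-sided p-value from the t-distribution with 10 df = 0.000951.
Step 6: alpha = 0.1. reject H0.

rho = 0.8252, p = 0.000951, reject H0 at alpha = 0.1.


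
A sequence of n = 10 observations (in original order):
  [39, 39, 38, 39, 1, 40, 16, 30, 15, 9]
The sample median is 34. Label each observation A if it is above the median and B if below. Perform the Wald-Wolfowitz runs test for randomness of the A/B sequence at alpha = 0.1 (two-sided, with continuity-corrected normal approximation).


Step 1: Compute median = 34; label A = above, B = below.
Labels in order: AAAABABBBB  (n_A = 5, n_B = 5)
Step 2: Count runs R = 4.
Step 3: Under H0 (random ordering), E[R] = 2*n_A*n_B/(n_A+n_B) + 1 = 2*5*5/10 + 1 = 6.0000.
        Var[R] = 2*n_A*n_B*(2*n_A*n_B - n_A - n_B) / ((n_A+n_B)^2 * (n_A+n_B-1)) = 2000/900 = 2.2222.
        SD[R] = 1.4907.
Step 4: Continuity-corrected z = (R + 0.5 - E[R]) / SD[R] = (4 + 0.5 - 6.0000) / 1.4907 = -1.0062.
Step 5: Two-sided p-value via normal approximation = 2*(1 - Phi(|z|)) = 0.314305.
Step 6: alpha = 0.1. fail to reject H0.

R = 4, z = -1.0062, p = 0.314305, fail to reject H0.


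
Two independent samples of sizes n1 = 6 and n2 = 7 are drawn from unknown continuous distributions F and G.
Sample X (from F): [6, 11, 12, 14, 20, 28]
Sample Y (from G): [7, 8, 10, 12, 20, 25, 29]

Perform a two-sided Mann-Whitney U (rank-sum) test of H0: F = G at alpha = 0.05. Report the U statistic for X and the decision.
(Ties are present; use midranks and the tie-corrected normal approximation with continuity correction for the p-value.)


Step 1: Combine and sort all 13 observations; assign midranks.
sorted (value, group): (6,X), (7,Y), (8,Y), (10,Y), (11,X), (12,X), (12,Y), (14,X), (20,X), (20,Y), (25,Y), (28,X), (29,Y)
ranks: 6->1, 7->2, 8->3, 10->4, 11->5, 12->6.5, 12->6.5, 14->8, 20->9.5, 20->9.5, 25->11, 28->12, 29->13
Step 2: Rank sum for X: R1 = 1 + 5 + 6.5 + 8 + 9.5 + 12 = 42.
Step 3: U_X = R1 - n1(n1+1)/2 = 42 - 6*7/2 = 42 - 21 = 21.
       U_Y = n1*n2 - U_X = 42 - 21 = 21.
Step 4: Ties are present, so use the tie-corrected normal approximation (with continuity correction) for the p-value.
Step 5: p-value = 1.000000; compare to alpha = 0.05. fail to reject H0.

U_X = 21, p = 1.000000, fail to reject H0 at alpha = 0.05.


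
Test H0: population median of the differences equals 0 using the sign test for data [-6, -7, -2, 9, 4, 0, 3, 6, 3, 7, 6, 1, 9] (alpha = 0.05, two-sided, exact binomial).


Step 1: Discard zero differences. Original n = 13; n_eff = number of nonzero differences = 12.
Nonzero differences (with sign): -6, -7, -2, +9, +4, +3, +6, +3, +7, +6, +1, +9
Step 2: Count signs: positive = 9, negative = 3.
Step 3: Under H0: P(positive) = 0.5, so the number of positives S ~ Bin(12, 0.5).
Step 4: Two-sided exact p-value = sum of Bin(12,0.5) probabilities at or below the observed probability = 0.145996.
Step 5: alpha = 0.05. fail to reject H0.

n_eff = 12, pos = 9, neg = 3, p = 0.145996, fail to reject H0.


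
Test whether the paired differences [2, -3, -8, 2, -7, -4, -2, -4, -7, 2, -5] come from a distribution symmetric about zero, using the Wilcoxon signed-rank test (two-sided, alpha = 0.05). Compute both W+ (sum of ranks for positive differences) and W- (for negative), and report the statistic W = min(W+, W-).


Step 1: Drop any zero differences (none here) and take |d_i|.
|d| = [2, 3, 8, 2, 7, 4, 2, 4, 7, 2, 5]
Step 2: Midrank |d_i| (ties get averaged ranks).
ranks: |2|->2.5, |3|->5, |8|->11, |2|->2.5, |7|->9.5, |4|->6.5, |2|->2.5, |4|->6.5, |7|->9.5, |2|->2.5, |5|->8
Step 3: Attach original signs; sum ranks with positive sign and with negative sign.
W+ = 2.5 + 2.5 + 2.5 = 7.5
W- = 5 + 11 + 9.5 + 6.5 + 2.5 + 6.5 + 9.5 + 8 = 58.5
(Check: W+ + W- = 66 should equal n(n+1)/2 = 66.)
Step 4: Test statistic W = min(W+, W-) = 7.5.
Step 5: Ties in |d|, so use the tie-corrected normal approximation.
        E[W] = n(n+1)/4 = 11*12/4 = 33.
        Tie groups: |d|=2 (t=4), |d|=4 (t=2), |d|=7 (t=2); sum(t^3 - t) = 72.
        Var[W] = n(n+1)(2n+1)/24 - sum(t^3-t)/48 = 3036/24 - 72/48 = 125.
        z = (W - E[W]) / sqrt(Var[W]) = (7.5 - 33) / 11.1803 = -2.2808.
        Two-sided p = 2*Phi(z) = 0.022561.
Step 6: alpha = 0.05. reject H0.

W+ = 7.5, W- = 58.5, W = min = 7.5, p = 0.022561, reject H0.


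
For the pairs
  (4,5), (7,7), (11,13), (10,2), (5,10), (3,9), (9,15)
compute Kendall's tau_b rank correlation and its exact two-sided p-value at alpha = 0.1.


Step 1: Enumerate the 21 unordered pairs (i,j) with i<j and classify each by sign(x_j-x_i) * sign(y_j-y_i).
  (1,2):dx=+3,dy=+2->C; (1,3):dx=+7,dy=+8->C; (1,4):dx=+6,dy=-3->D; (1,5):dx=+1,dy=+5->C
  (1,6):dx=-1,dy=+4->D; (1,7):dx=+5,dy=+10->C; (2,3):dx=+4,dy=+6->C; (2,4):dx=+3,dy=-5->D
  (2,5):dx=-2,dy=+3->D; (2,6):dx=-4,dy=+2->D; (2,7):dx=+2,dy=+8->C; (3,4):dx=-1,dy=-11->C
  (3,5):dx=-6,dy=-3->C; (3,6):dx=-8,dy=-4->C; (3,7):dx=-2,dy=+2->D; (4,5):dx=-5,dy=+8->D
  (4,6):dx=-7,dy=+7->D; (4,7):dx=-1,dy=+13->D; (5,6):dx=-2,dy=-1->C; (5,7):dx=+4,dy=+5->C
  (6,7):dx=+6,dy=+6->C
Step 2: C = 12, D = 9, total pairs = 21.
Step 3: tau = (C - D)/(n(n-1)/2) = (12 - 9)/21 = 0.142857.
Step 4: Exact two-sided p-value (enumerate n! = 5040 permutations of y under H0): p = 0.772619.
Step 5: alpha = 0.1. fail to reject H0.

tau_b = 0.1429 (C=12, D=9), p = 0.772619, fail to reject H0.


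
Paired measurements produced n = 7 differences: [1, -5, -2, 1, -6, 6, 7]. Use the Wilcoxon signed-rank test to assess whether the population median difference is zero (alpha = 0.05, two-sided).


Step 1: Drop any zero differences (none here) and take |d_i|.
|d| = [1, 5, 2, 1, 6, 6, 7]
Step 2: Midrank |d_i| (ties get averaged ranks).
ranks: |1|->1.5, |5|->4, |2|->3, |1|->1.5, |6|->5.5, |6|->5.5, |7|->7
Step 3: Attach original signs; sum ranks with positive sign and with negative sign.
W+ = 1.5 + 1.5 + 5.5 + 7 = 15.5
W- = 4 + 3 + 5.5 = 12.5
(Check: W+ + W- = 28 should equal n(n+1)/2 = 28.)
Step 4: Test statistic W = min(W+, W-) = 12.5.
Step 5: Ties in |d|, so use the tie-corrected normal approximation.
        E[W] = n(n+1)/4 = 7*8/4 = 14.
        Tie groups: |d|=1 (t=2), |d|=6 (t=2); sum(t^3 - t) = 12.
        Var[W] = n(n+1)(2n+1)/24 - sum(t^3-t)/48 = 840/24 - 12/48 = 34.75.
        z = (W - E[W]) / sqrt(Var[W]) = (12.5 - 14) / 5.8949 = -0.2545.
        Two-sided p = 2*Phi(z) = 0.799143.
Step 6: alpha = 0.05. fail to reject H0.

W+ = 15.5, W- = 12.5, W = min = 12.5, p = 0.799143, fail to reject H0.


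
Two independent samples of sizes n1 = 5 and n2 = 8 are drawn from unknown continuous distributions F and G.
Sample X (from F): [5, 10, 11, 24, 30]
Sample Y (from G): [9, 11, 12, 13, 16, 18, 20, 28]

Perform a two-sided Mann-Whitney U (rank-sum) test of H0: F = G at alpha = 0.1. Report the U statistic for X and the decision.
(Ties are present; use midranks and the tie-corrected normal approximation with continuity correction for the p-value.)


Step 1: Combine and sort all 13 observations; assign midranks.
sorted (value, group): (5,X), (9,Y), (10,X), (11,X), (11,Y), (12,Y), (13,Y), (16,Y), (18,Y), (20,Y), (24,X), (28,Y), (30,X)
ranks: 5->1, 9->2, 10->3, 11->4.5, 11->4.5, 12->6, 13->7, 16->8, 18->9, 20->10, 24->11, 28->12, 30->13
Step 2: Rank sum for X: R1 = 1 + 3 + 4.5 + 11 + 13 = 32.5.
Step 3: U_X = R1 - n1(n1+1)/2 = 32.5 - 5*6/2 = 32.5 - 15 = 17.5.
       U_Y = n1*n2 - U_X = 40 - 17.5 = 22.5.
Step 4: Ties are present, so use the tie-corrected normal approximation (with continuity correction) for the p-value.
Step 5: p-value = 0.769390; compare to alpha = 0.1. fail to reject H0.

U_X = 17.5, p = 0.769390, fail to reject H0 at alpha = 0.1.


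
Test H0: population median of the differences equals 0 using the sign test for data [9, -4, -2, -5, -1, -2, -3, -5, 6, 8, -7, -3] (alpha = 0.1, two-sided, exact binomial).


Step 1: Discard zero differences. Original n = 12; n_eff = number of nonzero differences = 12.
Nonzero differences (with sign): +9, -4, -2, -5, -1, -2, -3, -5, +6, +8, -7, -3
Step 2: Count signs: positive = 3, negative = 9.
Step 3: Under H0: P(positive) = 0.5, so the number of positives S ~ Bin(12, 0.5).
Step 4: Two-sided exact p-value = sum of Bin(12,0.5) probabilities at or below the observed probability = 0.145996.
Step 5: alpha = 0.1. fail to reject H0.

n_eff = 12, pos = 3, neg = 9, p = 0.145996, fail to reject H0.


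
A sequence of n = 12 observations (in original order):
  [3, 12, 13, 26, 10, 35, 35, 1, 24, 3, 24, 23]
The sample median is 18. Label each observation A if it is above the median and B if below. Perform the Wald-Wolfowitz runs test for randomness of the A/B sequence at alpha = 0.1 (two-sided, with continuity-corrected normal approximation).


Step 1: Compute median = 18; label A = above, B = below.
Labels in order: BBBABAABABAA  (n_A = 6, n_B = 6)
Step 2: Count runs R = 8.
Step 3: Under H0 (random ordering), E[R] = 2*n_A*n_B/(n_A+n_B) + 1 = 2*6*6/12 + 1 = 7.0000.
        Var[R] = 2*n_A*n_B*(2*n_A*n_B - n_A - n_B) / ((n_A+n_B)^2 * (n_A+n_B-1)) = 4320/1584 = 2.7273.
        SD[R] = 1.6514.
Step 4: Continuity-corrected z = (R - 0.5 - E[R]) / SD[R] = (8 - 0.5 - 7.0000) / 1.6514 = 0.3028.
Step 5: Two-sided p-value via normal approximation = 2*(1 - Phi(|z|)) = 0.762069.
Step 6: alpha = 0.1. fail to reject H0.

R = 8, z = 0.3028, p = 0.762069, fail to reject H0.


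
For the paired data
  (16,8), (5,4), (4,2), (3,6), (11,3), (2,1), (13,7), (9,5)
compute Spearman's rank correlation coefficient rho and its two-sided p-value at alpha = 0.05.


Step 1: Rank x and y separately (midranks; no ties here).
rank(x): 16->8, 5->4, 4->3, 3->2, 11->6, 2->1, 13->7, 9->5
rank(y): 8->8, 4->4, 2->2, 6->6, 3->3, 1->1, 7->7, 5->5
Step 2: d_i = R_x(i) - R_y(i); compute d_i^2.
  (8-8)^2=0, (4-4)^2=0, (3-2)^2=1, (2-6)^2=16, (6-3)^2=9, (1-1)^2=0, (7-7)^2=0, (5-5)^2=0
sum(d^2) = 26.
Step 3: rho = 1 - 6*26 / (8*(8^2 - 1)) = 1 - 156/504 = 0.690476.
Step 4: Under H0, t = rho * sqrt((n-2)/(1-rho^2)) = 2.3382 ~ t(6).
Step 5: Two-sided p-value from the t-distribution with 6 df = 0.057990.
Step 6: alpha = 0.05. fail to reject H0.

rho = 0.6905, p = 0.057990, fail to reject H0 at alpha = 0.05.


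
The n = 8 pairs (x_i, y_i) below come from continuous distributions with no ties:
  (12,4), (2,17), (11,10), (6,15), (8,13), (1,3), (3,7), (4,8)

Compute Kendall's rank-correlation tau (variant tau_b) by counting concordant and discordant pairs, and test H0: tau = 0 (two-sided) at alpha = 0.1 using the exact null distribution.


Step 1: Enumerate the 28 unordered pairs (i,j) with i<j and classify each by sign(x_j-x_i) * sign(y_j-y_i).
  (1,2):dx=-10,dy=+13->D; (1,3):dx=-1,dy=+6->D; (1,4):dx=-6,dy=+11->D; (1,5):dx=-4,dy=+9->D
  (1,6):dx=-11,dy=-1->C; (1,7):dx=-9,dy=+3->D; (1,8):dx=-8,dy=+4->D; (2,3):dx=+9,dy=-7->D
  (2,4):dx=+4,dy=-2->D; (2,5):dx=+6,dy=-4->D; (2,6):dx=-1,dy=-14->C; (2,7):dx=+1,dy=-10->D
  (2,8):dx=+2,dy=-9->D; (3,4):dx=-5,dy=+5->D; (3,5):dx=-3,dy=+3->D; (3,6):dx=-10,dy=-7->C
  (3,7):dx=-8,dy=-3->C; (3,8):dx=-7,dy=-2->C; (4,5):dx=+2,dy=-2->D; (4,6):dx=-5,dy=-12->C
  (4,7):dx=-3,dy=-8->C; (4,8):dx=-2,dy=-7->C; (5,6):dx=-7,dy=-10->C; (5,7):dx=-5,dy=-6->C
  (5,8):dx=-4,dy=-5->C; (6,7):dx=+2,dy=+4->C; (6,8):dx=+3,dy=+5->C; (7,8):dx=+1,dy=+1->C
Step 2: C = 14, D = 14, total pairs = 28.
Step 3: tau = (C - D)/(n(n-1)/2) = (14 - 14)/28 = 0.000000.
Step 4: Exact two-sided p-value (enumerate n! = 40320 permutations of y under H0): p = 1.000000.
Step 5: alpha = 0.1. fail to reject H0.

tau_b = 0.0000 (C=14, D=14), p = 1.000000, fail to reject H0.


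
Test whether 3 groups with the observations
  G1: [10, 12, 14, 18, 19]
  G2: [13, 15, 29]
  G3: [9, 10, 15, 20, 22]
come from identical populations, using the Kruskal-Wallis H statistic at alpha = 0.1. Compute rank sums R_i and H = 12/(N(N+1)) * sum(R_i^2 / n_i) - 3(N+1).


Step 1: Combine all N = 13 observations and assign midranks.
sorted (value, group, rank): (9,G3,1), (10,G1,2.5), (10,G3,2.5), (12,G1,4), (13,G2,5), (14,G1,6), (15,G2,7.5), (15,G3,7.5), (18,G1,9), (19,G1,10), (20,G3,11), (22,G3,12), (29,G2,13)
Step 2: Sum ranks within each group.
R_1 = 31.5 (n_1 = 5)
R_2 = 25.5 (n_2 = 3)
R_3 = 34 (n_3 = 5)
Step 3: H = 12/(N(N+1)) * sum(R_i^2/n_i) - 3(N+1)
     = 12/(13*14) * (31.5^2/5 + 25.5^2/3 + 34^2/5) - 3*14
     = 0.065934 * 646.4 - 42
     = 0.619780.
Step 4: Ties present; correction factor C = 1 - 12/(13^3 - 13) = 0.994505. Corrected H = 0.619780 / 0.994505 = 0.623204.
Step 5: Under H0, H ~ chi^2(2); p-value = 0.732273.
Step 6: alpha = 0.1. fail to reject H0.

H = 0.6232, df = 2, p = 0.732273, fail to reject H0.


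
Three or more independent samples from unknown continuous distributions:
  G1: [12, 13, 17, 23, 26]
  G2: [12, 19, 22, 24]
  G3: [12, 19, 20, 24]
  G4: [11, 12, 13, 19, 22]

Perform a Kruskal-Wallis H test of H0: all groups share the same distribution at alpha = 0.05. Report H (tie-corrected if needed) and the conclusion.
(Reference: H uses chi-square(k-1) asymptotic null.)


Step 1: Combine all N = 18 observations and assign midranks.
sorted (value, group, rank): (11,G4,1), (12,G1,3.5), (12,G2,3.5), (12,G3,3.5), (12,G4,3.5), (13,G1,6.5), (13,G4,6.5), (17,G1,8), (19,G2,10), (19,G3,10), (19,G4,10), (20,G3,12), (22,G2,13.5), (22,G4,13.5), (23,G1,15), (24,G2,16.5), (24,G3,16.5), (26,G1,18)
Step 2: Sum ranks within each group.
R_1 = 51 (n_1 = 5)
R_2 = 43.5 (n_2 = 4)
R_3 = 42 (n_3 = 4)
R_4 = 34.5 (n_4 = 5)
Step 3: H = 12/(N(N+1)) * sum(R_i^2/n_i) - 3(N+1)
     = 12/(18*19) * (51^2/5 + 43.5^2/4 + 42^2/4 + 34.5^2/5) - 3*19
     = 0.035088 * 1672.31 - 57
     = 1.677632.
Step 4: Ties present; correction factor C = 1 - 102/(18^3 - 18) = 0.982456. Corrected H = 1.677632 / 0.982456 = 1.707589.
Step 5: Under H0, H ~ chi^2(3); p-value = 0.635248.
Step 6: alpha = 0.05. fail to reject H0.

H = 1.7076, df = 3, p = 0.635248, fail to reject H0.


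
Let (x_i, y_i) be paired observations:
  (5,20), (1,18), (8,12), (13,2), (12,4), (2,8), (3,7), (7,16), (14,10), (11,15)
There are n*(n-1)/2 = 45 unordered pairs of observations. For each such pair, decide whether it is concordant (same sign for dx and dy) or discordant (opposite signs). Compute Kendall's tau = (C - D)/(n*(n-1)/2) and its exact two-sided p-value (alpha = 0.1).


Step 1: Enumerate the 45 unordered pairs (i,j) with i<j and classify each by sign(x_j-x_i) * sign(y_j-y_i).
  (1,2):dx=-4,dy=-2->C; (1,3):dx=+3,dy=-8->D; (1,4):dx=+8,dy=-18->D; (1,5):dx=+7,dy=-16->D
  (1,6):dx=-3,dy=-12->C; (1,7):dx=-2,dy=-13->C; (1,8):dx=+2,dy=-4->D; (1,9):dx=+9,dy=-10->D
  (1,10):dx=+6,dy=-5->D; (2,3):dx=+7,dy=-6->D; (2,4):dx=+12,dy=-16->D; (2,5):dx=+11,dy=-14->D
  (2,6):dx=+1,dy=-10->D; (2,7):dx=+2,dy=-11->D; (2,8):dx=+6,dy=-2->D; (2,9):dx=+13,dy=-8->D
  (2,10):dx=+10,dy=-3->D; (3,4):dx=+5,dy=-10->D; (3,5):dx=+4,dy=-8->D; (3,6):dx=-6,dy=-4->C
  (3,7):dx=-5,dy=-5->C; (3,8):dx=-1,dy=+4->D; (3,9):dx=+6,dy=-2->D; (3,10):dx=+3,dy=+3->C
  (4,5):dx=-1,dy=+2->D; (4,6):dx=-11,dy=+6->D; (4,7):dx=-10,dy=+5->D; (4,8):dx=-6,dy=+14->D
  (4,9):dx=+1,dy=+8->C; (4,10):dx=-2,dy=+13->D; (5,6):dx=-10,dy=+4->D; (5,7):dx=-9,dy=+3->D
  (5,8):dx=-5,dy=+12->D; (5,9):dx=+2,dy=+6->C; (5,10):dx=-1,dy=+11->D; (6,7):dx=+1,dy=-1->D
  (6,8):dx=+5,dy=+8->C; (6,9):dx=+12,dy=+2->C; (6,10):dx=+9,dy=+7->C; (7,8):dx=+4,dy=+9->C
  (7,9):dx=+11,dy=+3->C; (7,10):dx=+8,dy=+8->C; (8,9):dx=+7,dy=-6->D; (8,10):dx=+4,dy=-1->D
  (9,10):dx=-3,dy=+5->D
Step 2: C = 14, D = 31, total pairs = 45.
Step 3: tau = (C - D)/(n(n-1)/2) = (14 - 31)/45 = -0.377778.
Step 4: Exact two-sided p-value (enumerate n! = 3628800 permutations of y under H0): p = 0.155742.
Step 5: alpha = 0.1. fail to reject H0.

tau_b = -0.3778 (C=14, D=31), p = 0.155742, fail to reject H0.


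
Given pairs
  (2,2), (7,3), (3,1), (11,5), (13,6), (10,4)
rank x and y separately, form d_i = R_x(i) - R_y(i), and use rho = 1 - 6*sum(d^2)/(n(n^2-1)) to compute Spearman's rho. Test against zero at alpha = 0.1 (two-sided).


Step 1: Rank x and y separately (midranks; no ties here).
rank(x): 2->1, 7->3, 3->2, 11->5, 13->6, 10->4
rank(y): 2->2, 3->3, 1->1, 5->5, 6->6, 4->4
Step 2: d_i = R_x(i) - R_y(i); compute d_i^2.
  (1-2)^2=1, (3-3)^2=0, (2-1)^2=1, (5-5)^2=0, (6-6)^2=0, (4-4)^2=0
sum(d^2) = 2.
Step 3: rho = 1 - 6*2 / (6*(6^2 - 1)) = 1 - 12/210 = 0.942857.
Step 4: Under H0, t = rho * sqrt((n-2)/(1-rho^2)) = 5.6595 ~ t(4).
Step 5: Two-sided p-value from the t-distribution with 4 df = 0.004805.
Step 6: alpha = 0.1. reject H0.

rho = 0.9429, p = 0.004805, reject H0 at alpha = 0.1.


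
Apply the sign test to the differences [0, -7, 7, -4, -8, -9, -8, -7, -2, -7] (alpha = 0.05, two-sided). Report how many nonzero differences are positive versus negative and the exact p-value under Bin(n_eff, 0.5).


Step 1: Discard zero differences. Original n = 10; n_eff = number of nonzero differences = 9.
Nonzero differences (with sign): -7, +7, -4, -8, -9, -8, -7, -2, -7
Step 2: Count signs: positive = 1, negative = 8.
Step 3: Under H0: P(positive) = 0.5, so the number of positives S ~ Bin(9, 0.5).
Step 4: Two-sided exact p-value = sum of Bin(9,0.5) probabilities at or below the observed probability = 0.039062.
Step 5: alpha = 0.05. reject H0.

n_eff = 9, pos = 1, neg = 8, p = 0.039062, reject H0.


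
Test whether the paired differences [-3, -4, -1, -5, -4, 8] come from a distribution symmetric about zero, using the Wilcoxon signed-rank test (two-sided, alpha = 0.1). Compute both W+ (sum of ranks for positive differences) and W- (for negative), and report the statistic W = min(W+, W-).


Step 1: Drop any zero differences (none here) and take |d_i|.
|d| = [3, 4, 1, 5, 4, 8]
Step 2: Midrank |d_i| (ties get averaged ranks).
ranks: |3|->2, |4|->3.5, |1|->1, |5|->5, |4|->3.5, |8|->6
Step 3: Attach original signs; sum ranks with positive sign and with negative sign.
W+ = 6 = 6
W- = 2 + 3.5 + 1 + 5 + 3.5 = 15
(Check: W+ + W- = 21 should equal n(n+1)/2 = 21.)
Step 4: Test statistic W = min(W+, W-) = 6.
Step 5: Ties in |d|, so use the tie-corrected normal approximation.
        E[W] = n(n+1)/4 = 6*7/4 = 10.5.
        Tie groups: |d|=4 (t=2); sum(t^3 - t) = 6.
        Var[W] = n(n+1)(2n+1)/24 - sum(t^3-t)/48 = 546/24 - 6/48 = 22.625.
        z = (W - E[W]) / sqrt(Var[W]) = (6 - 10.5) / 4.7566 = -0.9461.
        Two-sided p = 2*Phi(z) = 0.344118.
Step 6: alpha = 0.1. fail to reject H0.

W+ = 6, W- = 15, W = min = 6, p = 0.344118, fail to reject H0.


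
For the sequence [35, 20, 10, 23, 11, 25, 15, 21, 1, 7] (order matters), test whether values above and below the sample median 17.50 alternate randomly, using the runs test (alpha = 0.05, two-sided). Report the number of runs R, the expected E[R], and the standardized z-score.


Step 1: Compute median = 17.50; label A = above, B = below.
Labels in order: AABABABABB  (n_A = 5, n_B = 5)
Step 2: Count runs R = 8.
Step 3: Under H0 (random ordering), E[R] = 2*n_A*n_B/(n_A+n_B) + 1 = 2*5*5/10 + 1 = 6.0000.
        Var[R] = 2*n_A*n_B*(2*n_A*n_B - n_A - n_B) / ((n_A+n_B)^2 * (n_A+n_B-1)) = 2000/900 = 2.2222.
        SD[R] = 1.4907.
Step 4: Continuity-corrected z = (R - 0.5 - E[R]) / SD[R] = (8 - 0.5 - 6.0000) / 1.4907 = 1.0062.
Step 5: Two-sided p-value via normal approximation = 2*(1 - Phi(|z|)) = 0.314305.
Step 6: alpha = 0.05. fail to reject H0.

R = 8, z = 1.0062, p = 0.314305, fail to reject H0.


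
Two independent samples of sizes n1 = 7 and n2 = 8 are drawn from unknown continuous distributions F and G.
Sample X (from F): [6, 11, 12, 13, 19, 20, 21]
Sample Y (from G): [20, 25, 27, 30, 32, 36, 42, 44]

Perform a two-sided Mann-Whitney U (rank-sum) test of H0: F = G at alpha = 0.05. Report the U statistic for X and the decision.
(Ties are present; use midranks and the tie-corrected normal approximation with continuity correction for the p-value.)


Step 1: Combine and sort all 15 observations; assign midranks.
sorted (value, group): (6,X), (11,X), (12,X), (13,X), (19,X), (20,X), (20,Y), (21,X), (25,Y), (27,Y), (30,Y), (32,Y), (36,Y), (42,Y), (44,Y)
ranks: 6->1, 11->2, 12->3, 13->4, 19->5, 20->6.5, 20->6.5, 21->8, 25->9, 27->10, 30->11, 32->12, 36->13, 42->14, 44->15
Step 2: Rank sum for X: R1 = 1 + 2 + 3 + 4 + 5 + 6.5 + 8 = 29.5.
Step 3: U_X = R1 - n1(n1+1)/2 = 29.5 - 7*8/2 = 29.5 - 28 = 1.5.
       U_Y = n1*n2 - U_X = 56 - 1.5 = 54.5.
Step 4: Ties are present, so use the tie-corrected normal approximation (with continuity correction) for the p-value.
Step 5: p-value = 0.002599; compare to alpha = 0.05. reject H0.

U_X = 1.5, p = 0.002599, reject H0 at alpha = 0.05.


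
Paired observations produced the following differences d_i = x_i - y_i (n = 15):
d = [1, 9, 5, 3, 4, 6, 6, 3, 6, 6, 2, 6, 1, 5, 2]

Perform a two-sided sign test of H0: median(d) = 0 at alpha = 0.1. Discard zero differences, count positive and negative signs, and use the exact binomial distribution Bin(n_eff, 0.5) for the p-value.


Step 1: Discard zero differences. Original n = 15; n_eff = number of nonzero differences = 15.
Nonzero differences (with sign): +1, +9, +5, +3, +4, +6, +6, +3, +6, +6, +2, +6, +1, +5, +2
Step 2: Count signs: positive = 15, negative = 0.
Step 3: Under H0: P(positive) = 0.5, so the number of positives S ~ Bin(15, 0.5).
Step 4: Two-sided exact p-value = sum of Bin(15,0.5) probabilities at or below the observed probability = 0.000061.
Step 5: alpha = 0.1. reject H0.

n_eff = 15, pos = 15, neg = 0, p = 0.000061, reject H0.


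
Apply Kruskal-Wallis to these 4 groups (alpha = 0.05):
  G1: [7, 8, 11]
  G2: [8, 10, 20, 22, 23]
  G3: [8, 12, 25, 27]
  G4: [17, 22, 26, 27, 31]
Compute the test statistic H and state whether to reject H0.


Step 1: Combine all N = 17 observations and assign midranks.
sorted (value, group, rank): (7,G1,1), (8,G1,3), (8,G2,3), (8,G3,3), (10,G2,5), (11,G1,6), (12,G3,7), (17,G4,8), (20,G2,9), (22,G2,10.5), (22,G4,10.5), (23,G2,12), (25,G3,13), (26,G4,14), (27,G3,15.5), (27,G4,15.5), (31,G4,17)
Step 2: Sum ranks within each group.
R_1 = 10 (n_1 = 3)
R_2 = 39.5 (n_2 = 5)
R_3 = 38.5 (n_3 = 4)
R_4 = 65 (n_4 = 5)
Step 3: H = 12/(N(N+1)) * sum(R_i^2/n_i) - 3(N+1)
     = 12/(17*18) * (10^2/3 + 39.5^2/5 + 38.5^2/4 + 65^2/5) - 3*18
     = 0.039216 * 1560.95 - 54
     = 7.213562.
Step 4: Ties present; correction factor C = 1 - 36/(17^3 - 17) = 0.992647. Corrected H = 7.213562 / 0.992647 = 7.266996.
Step 5: Under H0, H ~ chi^2(3); p-value = 0.063857.
Step 6: alpha = 0.05. fail to reject H0.

H = 7.2670, df = 3, p = 0.063857, fail to reject H0.


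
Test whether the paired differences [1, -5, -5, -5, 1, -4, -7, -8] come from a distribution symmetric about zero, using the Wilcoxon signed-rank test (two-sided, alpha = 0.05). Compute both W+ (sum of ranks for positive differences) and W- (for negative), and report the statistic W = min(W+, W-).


Step 1: Drop any zero differences (none here) and take |d_i|.
|d| = [1, 5, 5, 5, 1, 4, 7, 8]
Step 2: Midrank |d_i| (ties get averaged ranks).
ranks: |1|->1.5, |5|->5, |5|->5, |5|->5, |1|->1.5, |4|->3, |7|->7, |8|->8
Step 3: Attach original signs; sum ranks with positive sign and with negative sign.
W+ = 1.5 + 1.5 = 3
W- = 5 + 5 + 5 + 3 + 7 + 8 = 33
(Check: W+ + W- = 36 should equal n(n+1)/2 = 36.)
Step 4: Test statistic W = min(W+, W-) = 3.
Step 5: Ties in |d|, so use the tie-corrected normal approximation.
        E[W] = n(n+1)/4 = 8*9/4 = 18.
        Tie groups: |d|=1 (t=2), |d|=5 (t=3); sum(t^3 - t) = 30.
        Var[W] = n(n+1)(2n+1)/24 - sum(t^3-t)/48 = 1224/24 - 30/48 = 50.375.
        z = (W - E[W]) / sqrt(Var[W]) = (3 - 18) / 7.0975 = -2.1134.
        Two-sided p = 2*Phi(z) = 0.034566.
Step 6: alpha = 0.05. reject H0.

W+ = 3, W- = 33, W = min = 3, p = 0.034566, reject H0.


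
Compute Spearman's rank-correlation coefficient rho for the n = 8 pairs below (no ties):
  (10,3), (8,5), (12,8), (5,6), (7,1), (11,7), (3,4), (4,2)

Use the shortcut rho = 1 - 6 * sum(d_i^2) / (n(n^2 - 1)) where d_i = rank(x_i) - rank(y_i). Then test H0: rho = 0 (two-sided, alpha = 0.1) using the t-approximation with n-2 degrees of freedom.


Step 1: Rank x and y separately (midranks; no ties here).
rank(x): 10->6, 8->5, 12->8, 5->3, 7->4, 11->7, 3->1, 4->2
rank(y): 3->3, 5->5, 8->8, 6->6, 1->1, 7->7, 4->4, 2->2
Step 2: d_i = R_x(i) - R_y(i); compute d_i^2.
  (6-3)^2=9, (5-5)^2=0, (8-8)^2=0, (3-6)^2=9, (4-1)^2=9, (7-7)^2=0, (1-4)^2=9, (2-2)^2=0
sum(d^2) = 36.
Step 3: rho = 1 - 6*36 / (8*(8^2 - 1)) = 1 - 216/504 = 0.571429.
Step 4: Under H0, t = rho * sqrt((n-2)/(1-rho^2)) = 1.7056 ~ t(6).
Step 5: Two-sided p-value from the t-distribution with 6 df = 0.138960.
Step 6: alpha = 0.1. fail to reject H0.

rho = 0.5714, p = 0.138960, fail to reject H0 at alpha = 0.1.


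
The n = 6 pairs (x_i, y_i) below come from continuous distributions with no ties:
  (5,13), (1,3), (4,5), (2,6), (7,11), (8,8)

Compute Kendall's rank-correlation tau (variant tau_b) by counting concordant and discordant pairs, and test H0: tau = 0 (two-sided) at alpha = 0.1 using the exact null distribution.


Step 1: Enumerate the 15 unordered pairs (i,j) with i<j and classify each by sign(x_j-x_i) * sign(y_j-y_i).
  (1,2):dx=-4,dy=-10->C; (1,3):dx=-1,dy=-8->C; (1,4):dx=-3,dy=-7->C; (1,5):dx=+2,dy=-2->D
  (1,6):dx=+3,dy=-5->D; (2,3):dx=+3,dy=+2->C; (2,4):dx=+1,dy=+3->C; (2,5):dx=+6,dy=+8->C
  (2,6):dx=+7,dy=+5->C; (3,4):dx=-2,dy=+1->D; (3,5):dx=+3,dy=+6->C; (3,6):dx=+4,dy=+3->C
  (4,5):dx=+5,dy=+5->C; (4,6):dx=+6,dy=+2->C; (5,6):dx=+1,dy=-3->D
Step 2: C = 11, D = 4, total pairs = 15.
Step 3: tau = (C - D)/(n(n-1)/2) = (11 - 4)/15 = 0.466667.
Step 4: Exact two-sided p-value (enumerate n! = 720 permutations of y under H0): p = 0.272222.
Step 5: alpha = 0.1. fail to reject H0.

tau_b = 0.4667 (C=11, D=4), p = 0.272222, fail to reject H0.


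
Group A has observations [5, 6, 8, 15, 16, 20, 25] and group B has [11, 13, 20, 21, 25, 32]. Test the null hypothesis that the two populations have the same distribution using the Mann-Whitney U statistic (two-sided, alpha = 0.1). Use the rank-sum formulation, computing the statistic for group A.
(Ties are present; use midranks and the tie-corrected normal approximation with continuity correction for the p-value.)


Step 1: Combine and sort all 13 observations; assign midranks.
sorted (value, group): (5,X), (6,X), (8,X), (11,Y), (13,Y), (15,X), (16,X), (20,X), (20,Y), (21,Y), (25,X), (25,Y), (32,Y)
ranks: 5->1, 6->2, 8->3, 11->4, 13->5, 15->6, 16->7, 20->8.5, 20->8.5, 21->10, 25->11.5, 25->11.5, 32->13
Step 2: Rank sum for X: R1 = 1 + 2 + 3 + 6 + 7 + 8.5 + 11.5 = 39.
Step 3: U_X = R1 - n1(n1+1)/2 = 39 - 7*8/2 = 39 - 28 = 11.
       U_Y = n1*n2 - U_X = 42 - 11 = 31.
Step 4: Ties are present, so use the tie-corrected normal approximation (with continuity correction) for the p-value.
Step 5: p-value = 0.173549; compare to alpha = 0.1. fail to reject H0.

U_X = 11, p = 0.173549, fail to reject H0 at alpha = 0.1.


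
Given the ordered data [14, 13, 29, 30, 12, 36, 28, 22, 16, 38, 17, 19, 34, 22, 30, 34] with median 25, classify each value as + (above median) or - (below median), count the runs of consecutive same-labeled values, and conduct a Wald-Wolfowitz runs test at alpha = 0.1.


Step 1: Compute median = 25; label A = above, B = below.
Labels in order: BBAABAABBABBABAA  (n_A = 8, n_B = 8)
Step 2: Count runs R = 10.
Step 3: Under H0 (random ordering), E[R] = 2*n_A*n_B/(n_A+n_B) + 1 = 2*8*8/16 + 1 = 9.0000.
        Var[R] = 2*n_A*n_B*(2*n_A*n_B - n_A - n_B) / ((n_A+n_B)^2 * (n_A+n_B-1)) = 14336/3840 = 3.7333.
        SD[R] = 1.9322.
Step 4: Continuity-corrected z = (R - 0.5 - E[R]) / SD[R] = (10 - 0.5 - 9.0000) / 1.9322 = 0.2588.
Step 5: Two-sided p-value via normal approximation = 2*(1 - Phi(|z|)) = 0.795809.
Step 6: alpha = 0.1. fail to reject H0.

R = 10, z = 0.2588, p = 0.795809, fail to reject H0.


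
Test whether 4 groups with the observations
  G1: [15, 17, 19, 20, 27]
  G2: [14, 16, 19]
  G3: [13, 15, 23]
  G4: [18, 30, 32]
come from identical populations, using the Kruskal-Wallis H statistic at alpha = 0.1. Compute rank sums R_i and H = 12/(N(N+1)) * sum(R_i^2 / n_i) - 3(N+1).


Step 1: Combine all N = 14 observations and assign midranks.
sorted (value, group, rank): (13,G3,1), (14,G2,2), (15,G1,3.5), (15,G3,3.5), (16,G2,5), (17,G1,6), (18,G4,7), (19,G1,8.5), (19,G2,8.5), (20,G1,10), (23,G3,11), (27,G1,12), (30,G4,13), (32,G4,14)
Step 2: Sum ranks within each group.
R_1 = 40 (n_1 = 5)
R_2 = 15.5 (n_2 = 3)
R_3 = 15.5 (n_3 = 3)
R_4 = 34 (n_4 = 3)
Step 3: H = 12/(N(N+1)) * sum(R_i^2/n_i) - 3(N+1)
     = 12/(14*15) * (40^2/5 + 15.5^2/3 + 15.5^2/3 + 34^2/3) - 3*15
     = 0.057143 * 865.5 - 45
     = 4.457143.
Step 4: Ties present; correction factor C = 1 - 12/(14^3 - 14) = 0.995604. Corrected H = 4.457143 / 0.995604 = 4.476821.
Step 5: Under H0, H ~ chi^2(3); p-value = 0.214367.
Step 6: alpha = 0.1. fail to reject H0.

H = 4.4768, df = 3, p = 0.214367, fail to reject H0.


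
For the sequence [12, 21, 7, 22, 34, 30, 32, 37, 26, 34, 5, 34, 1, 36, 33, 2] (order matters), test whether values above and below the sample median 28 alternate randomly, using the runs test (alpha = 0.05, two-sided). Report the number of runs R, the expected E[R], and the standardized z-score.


Step 1: Compute median = 28; label A = above, B = below.
Labels in order: BBBBAAAABABABAAB  (n_A = 8, n_B = 8)
Step 2: Count runs R = 9.
Step 3: Under H0 (random ordering), E[R] = 2*n_A*n_B/(n_A+n_B) + 1 = 2*8*8/16 + 1 = 9.0000.
        Var[R] = 2*n_A*n_B*(2*n_A*n_B - n_A - n_B) / ((n_A+n_B)^2 * (n_A+n_B-1)) = 14336/3840 = 3.7333.
        SD[R] = 1.9322.
Step 4: R = E[R], so z = 0 with no continuity correction.
Step 5: Two-sided p-value via normal approximation = 2*(1 - Phi(|z|)) = 1.000000.
Step 6: alpha = 0.05. fail to reject H0.

R = 9, z = 0.0000, p = 1.000000, fail to reject H0.
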